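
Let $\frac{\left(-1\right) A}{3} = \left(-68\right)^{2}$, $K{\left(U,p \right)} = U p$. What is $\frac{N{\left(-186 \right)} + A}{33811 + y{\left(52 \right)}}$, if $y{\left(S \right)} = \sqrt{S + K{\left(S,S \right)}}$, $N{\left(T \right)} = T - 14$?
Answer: $- \frac{475788392}{1143180965} + \frac{28144 \sqrt{689}}{1143180965} \approx -0.41555$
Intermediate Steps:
$N{\left(T \right)} = -14 + T$ ($N{\left(T \right)} = T - 14 = -14 + T$)
$A = -13872$ ($A = - 3 \left(-68\right)^{2} = \left(-3\right) 4624 = -13872$)
$y{\left(S \right)} = \sqrt{S + S^{2}}$ ($y{\left(S \right)} = \sqrt{S + S S} = \sqrt{S + S^{2}}$)
$\frac{N{\left(-186 \right)} + A}{33811 + y{\left(52 \right)}} = \frac{\left(-14 - 186\right) - 13872}{33811 + \sqrt{52 \left(1 + 52\right)}} = \frac{-200 - 13872}{33811 + \sqrt{52 \cdot 53}} = - \frac{14072}{33811 + \sqrt{2756}} = - \frac{14072}{33811 + 2 \sqrt{689}}$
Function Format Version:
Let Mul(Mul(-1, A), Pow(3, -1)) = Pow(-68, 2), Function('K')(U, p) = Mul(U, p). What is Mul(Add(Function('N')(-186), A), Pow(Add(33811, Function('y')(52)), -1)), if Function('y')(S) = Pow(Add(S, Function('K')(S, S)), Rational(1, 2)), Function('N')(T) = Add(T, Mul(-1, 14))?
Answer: Add(Rational(-475788392, 1143180965), Mul(Rational(28144, 1143180965), Pow(689, Rational(1, 2)))) ≈ -0.41555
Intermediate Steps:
Function('N')(T) = Add(-14, T) (Function('N')(T) = Add(T, -14) = Add(-14, T))
A = -13872 (A = Mul(-3, Pow(-68, 2)) = Mul(-3, 4624) = -13872)
Function('y')(S) = Pow(Add(S, Pow(S, 2)), Rational(1, 2)) (Function('y')(S) = Pow(Add(S, Mul(S, S)), Rational(1, 2)) = Pow(Add(S, Pow(S, 2)), Rational(1, 2)))
Mul(Add(Function('N')(-186), A), Pow(Add(33811, Function('y')(52)), -1)) = Mul(Add(Add(-14, -186), -13872), Pow(Add(33811, Pow(Mul(52, Add(1, 52)), Rational(1, 2))), -1)) = Mul(Add(-200, -13872), Pow(Add(33811, Pow(Mul(52, 53), Rational(1, 2))), -1)) = Mul(-14072, Pow(Add(33811, Pow(2756, Rational(1, 2))), -1)) = Mul(-14072, Pow(Add(33811, Mul(2, Pow(689, Rational(1, 2)))), -1))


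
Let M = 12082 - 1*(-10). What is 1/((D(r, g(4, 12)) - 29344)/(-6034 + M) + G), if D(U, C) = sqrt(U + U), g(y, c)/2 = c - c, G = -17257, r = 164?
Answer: -158374672625/2733838867515543 - 3029*sqrt(82)/2733838867515543 ≈ -5.7931e-5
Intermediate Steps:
g(y, c) = 0 (g(y, c) = 2*(c - c) = 2*0 = 0)
M = 12092 (M = 12082 + 10 = 12092)
D(U, C) = sqrt(2)*sqrt(U) (D(U, C) = sqrt(2*U) = sqrt(2)*sqrt(U))
1/((D(r, g(4, 12)) - 29344)/(-6034 + M) + G) = 1/((sqrt(2)*sqrt(164) - 29344)/(-6034 + 12092) - 17257) = 1/((sqrt(2)*(2*sqrt(41)) - 29344)/6058 - 17257) = 1/((2*sqrt(82) - 29344)*(1/6058) - 17257) = 1/((-29344 + 2*sqrt(82))*(1/6058) - 17257) = 1/((-14672/3029 + sqrt(82)/3029) - 17257) = 1/(-52286125/3029 + sqrt(82)/3029)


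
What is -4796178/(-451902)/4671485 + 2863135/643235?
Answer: 201474466763603976/45263448101887015 ≈ 4.4511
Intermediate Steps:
-4796178/(-451902)/4671485 + 2863135/643235 = -4796178*(-1/451902)*(1/4671485) + 2863135*(1/643235) = (799363/75317)*(1/4671485) + 572627/128647 = 799363/351842235745 + 572627/128647 = 201474466763603976/45263448101887015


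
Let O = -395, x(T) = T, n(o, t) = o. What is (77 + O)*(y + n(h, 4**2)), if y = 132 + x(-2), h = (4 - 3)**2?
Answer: -41658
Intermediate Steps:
h = 1 (h = 1**2 = 1)
y = 130 (y = 132 - 2 = 130)
(77 + O)*(y + n(h, 4**2)) = (77 - 395)*(130 + 1) = -318*131 = -41658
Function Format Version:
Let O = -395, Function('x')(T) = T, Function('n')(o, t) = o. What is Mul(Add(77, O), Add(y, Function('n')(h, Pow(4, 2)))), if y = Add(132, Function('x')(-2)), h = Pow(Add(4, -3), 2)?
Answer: -41658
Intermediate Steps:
h = 1 (h = Pow(1, 2) = 1)
y = 130 (y = Add(132, -2) = 130)
Mul(Add(77, O), Add(y, Function('n')(h, Pow(4, 2)))) = Mul(Add(77, -395), Add(130, 1)) = Mul(-318, 131) = -41658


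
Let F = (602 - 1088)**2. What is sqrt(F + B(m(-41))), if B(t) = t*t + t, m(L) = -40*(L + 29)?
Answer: 2*sqrt(116769) ≈ 683.43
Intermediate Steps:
m(L) = -1160 - 40*L (m(L) = -40*(29 + L) = -1160 - 40*L)
B(t) = t + t**2 (B(t) = t**2 + t = t + t**2)
F = 236196 (F = (-486)**2 = 236196)
sqrt(F + B(m(-41))) = sqrt(236196 + (-1160 - 40*(-41))*(1 + (-1160 - 40*(-41)))) = sqrt(236196 + (-1160 + 1640)*(1 + (-1160 + 1640))) = sqrt(236196 + 480*(1 + 480)) = sqrt(236196 + 480*481) = sqrt(236196 + 230880) = sqrt(467076) = 2*sqrt(116769)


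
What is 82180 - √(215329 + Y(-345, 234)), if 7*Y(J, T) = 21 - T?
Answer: 82180 - √10549630/7 ≈ 81716.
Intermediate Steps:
Y(J, T) = 3 - T/7 (Y(J, T) = (21 - T)/7 = 3 - T/7)
82180 - √(215329 + Y(-345, 234)) = 82180 - √(215329 + (3 - ⅐*234)) = 82180 - √(215329 + (3 - 234/7)) = 82180 - √(215329 - 213/7) = 82180 - √(1507090/7) = 82180 - √10549630/7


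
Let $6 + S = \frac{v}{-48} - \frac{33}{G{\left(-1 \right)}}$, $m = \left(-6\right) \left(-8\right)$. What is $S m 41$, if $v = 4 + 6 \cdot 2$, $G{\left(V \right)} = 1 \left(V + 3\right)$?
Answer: $-44936$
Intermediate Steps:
$G{\left(V \right)} = 3 + V$ ($G{\left(V \right)} = 1 \left(3 + V\right) = 3 + V$)
$m = 48$
$v = 16$ ($v = 4 + 12 = 16$)
$S = - \frac{137}{6}$ ($S = -6 + \left(\frac{16}{-48} - \frac{33}{3 - 1}\right) = -6 + \left(16 \left(- \frac{1}{48}\right) - \frac{33}{2}\right) = -6 - \frac{101}{6} = - \frac{137}{6} \approx -22.833$)
$S m 41 = \left(- \frac{137}{6}\right) 48 \cdot 41 = \left(-1096\right) 41 = -44936$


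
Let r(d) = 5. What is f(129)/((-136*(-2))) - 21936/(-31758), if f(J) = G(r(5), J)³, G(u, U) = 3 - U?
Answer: -1323374467/179962 ≈ -7353.6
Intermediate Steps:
f(J) = (3 - J)³
f(129)/((-136*(-2))) - 21936/(-31758) = (-(-3 + 129)³)/((-136*(-2))) - 21936/(-31758) = -1*126³/272 - 21936*(-1/31758) = -1*2000376*(1/272) + 3656/5293 = -2000376*1/272 + 3656/5293 = -250047/34 + 3656/5293 = -1323374467/179962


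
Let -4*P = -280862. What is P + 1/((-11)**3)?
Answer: 186913659/2662 ≈ 70216.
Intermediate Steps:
P = 140431/2 (P = -1/4*(-280862) = 140431/2 ≈ 70216.)
P + 1/((-11)**3) = 140431/2 + 1/((-11)**3) = 140431/2 + 1/(-1331) = 140431/2 - 1/1331 = 186913659/2662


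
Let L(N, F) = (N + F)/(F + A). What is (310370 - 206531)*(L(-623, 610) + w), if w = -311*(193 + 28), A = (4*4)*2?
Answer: -1527309528095/214 ≈ -7.1370e+9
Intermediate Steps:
A = 32 (A = 16*2 = 32)
w = -68731 (w = -311*221 = -68731)
L(N, F) = (F + N)/(32 + F) (L(N, F) = (N + F)/(F + 32) = (F + N)/(32 + F))
(310370 - 206531)*(L(-623, 610) + w) = (310370 - 206531)*((610 - 623)/(32 + 610) - 68731) = 103839*(-13/642 - 68731) = 103839*(-44125315/642) = -1527309528095/214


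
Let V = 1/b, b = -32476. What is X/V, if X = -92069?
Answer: 2990032844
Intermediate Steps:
V = -1/32476 (V = 1/(-32476) = -1/32476 ≈ -3.0792e-5)
X/V = -92069/(-1/32476) = -92069*(-32476) = 2990032844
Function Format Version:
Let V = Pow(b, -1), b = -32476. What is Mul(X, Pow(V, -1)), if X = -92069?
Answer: 2990032844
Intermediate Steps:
V = Rational(-1, 32476) (V = Pow(-32476, -1) = Rational(-1, 32476) ≈ -3.0792e-5)
Mul(X, Pow(V, -1)) = Mul(-92069, Pow(Rational(-1, 32476), -1)) = Mul(-92069, -32476) = 2990032844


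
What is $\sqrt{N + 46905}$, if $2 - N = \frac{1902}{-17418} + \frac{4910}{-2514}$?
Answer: $\frac{\sqrt{624627899258828901}}{3649071} \approx 216.58$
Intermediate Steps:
$N = \frac{14823476}{3649071}$ ($N = 2 - \left(\frac{1902}{-17418} + \frac{4910}{-2514}\right) = 2 - \left(1902 \left(- \frac{1}{17418}\right) + 4910 \left(- \frac{1}{2514}\right)\right) = 2 - \left(- \frac{317}{2903} - \frac{2455}{1257}\right) = 2 - - \frac{7525334}{3649071} = 2 + \frac{7525334}{3649071} = \frac{14823476}{3649071} \approx 4.0623$)
$\sqrt{N + 46905} = \sqrt{\frac{14823476}{3649071} + 46905} = \sqrt{\frac{171174498731}{3649071}} = \frac{\sqrt{624627899258828901}}{3649071}$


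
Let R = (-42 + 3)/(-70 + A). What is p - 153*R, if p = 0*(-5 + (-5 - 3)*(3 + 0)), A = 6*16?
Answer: 459/2 ≈ 229.50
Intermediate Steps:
A = 96
R = -3/2 (R = (-42 + 3)/(-70 + 96) = -39/26 = -39*1/26 = -3/2 ≈ -1.5000)
p = 0 (p = 0*(-5 - 8*3) = 0*(-5 - 24) = 0*(-29) = 0)
p - 153*R = 0 - 153*(-3/2) = 0 + 459/2 = 459/2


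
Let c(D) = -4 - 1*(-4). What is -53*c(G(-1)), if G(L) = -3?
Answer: 0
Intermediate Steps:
c(D) = 0 (c(D) = -4 + 4 = 0)
-53*c(G(-1)) = -53*0 = 0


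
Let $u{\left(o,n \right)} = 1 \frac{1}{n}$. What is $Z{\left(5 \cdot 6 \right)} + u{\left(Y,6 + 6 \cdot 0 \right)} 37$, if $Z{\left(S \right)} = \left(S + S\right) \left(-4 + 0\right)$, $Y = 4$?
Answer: $- \frac{1403}{6} \approx -233.83$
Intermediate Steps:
$u{\left(o,n \right)} = \frac{1}{n}$
$Z{\left(S \right)} = - 8 S$ ($Z{\left(S \right)} = 2 S \left(-4\right) = - 8 S$)
$Z{\left(5 \cdot 6 \right)} + u{\left(Y,6 + 6 \cdot 0 \right)} 37 = - 8 \cdot 5 \cdot 6 + \frac{1}{6 + 6 \cdot 0} \cdot 37 = \left(-8\right) 30 + \frac{1}{6 + 0} \cdot 37 = -240 + \frac{1}{6} \cdot 37 = -240 + \frac{37}{6} = - \frac{1403}{6}$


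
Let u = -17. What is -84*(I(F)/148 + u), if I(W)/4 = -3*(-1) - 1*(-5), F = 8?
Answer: 52164/37 ≈ 1409.8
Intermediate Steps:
I(W) = 32 (I(W) = 4*(-3*(-1) - 1*(-5)) = 4*(3 + 5) = 4*8 = 32)
-84*(I(F)/148 + u) = -84*(32/148 - 17) = -84*(32*(1/148) - 17) = -84*(8/37 - 17) = -84*(-621/37) = 52164/37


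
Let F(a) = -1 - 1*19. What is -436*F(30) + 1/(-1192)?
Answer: 10394239/1192 ≈ 8720.0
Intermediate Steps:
F(a) = -20 (F(a) = -1 - 19 = -20)
-436*F(30) + 1/(-1192) = -436*(-20) + 1/(-1192) = 8720 - 1/1192 = 10394239/1192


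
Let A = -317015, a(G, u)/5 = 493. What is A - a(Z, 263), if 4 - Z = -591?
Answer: -319480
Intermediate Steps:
Z = 595 (Z = 4 - 1*(-591) = 4 + 591 = 595)
a(G, u) = 2465 (a(G, u) = 5*493 = 2465)
A - a(Z, 263) = -317015 - 1*2465 = -317015 - 2465 = -319480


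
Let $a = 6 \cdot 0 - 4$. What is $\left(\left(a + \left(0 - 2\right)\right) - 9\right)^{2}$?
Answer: $225$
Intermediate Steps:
$a = -4$ ($a = 0 - 4 = -4$)
$\left(\left(a + \left(0 - 2\right)\right) - 9\right)^{2} = \left(\left(-4 + \left(0 - 2\right)\right) - 9\right)^{2} = \left(\left(-4 - 2\right) - 9\right)^{2} = \left(-6 - 9\right)^{2} = \left(-15\right)^{2} = 225$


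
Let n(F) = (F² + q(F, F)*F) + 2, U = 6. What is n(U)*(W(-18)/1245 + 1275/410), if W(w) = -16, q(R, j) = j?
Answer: 11698031/51045 ≈ 229.17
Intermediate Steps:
n(F) = 2 + 2*F² (n(F) = (F² + F*F) + 2 = (F² + F²) + 2 = 2*F² + 2 = 2 + 2*F²)
n(U)*(W(-18)/1245 + 1275/410) = (2 + 2*6²)*(-16/1245 + 1275/410) = (2 + 2*36)*(-16*1/1245 + 1275*(1/410)) = (2 + 72)*(-16/1245 + 255/82) = 74*(316163/102090) = 11698031/51045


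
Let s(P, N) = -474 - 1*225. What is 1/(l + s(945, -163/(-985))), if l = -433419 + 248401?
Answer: -1/185717 ≈ -5.3845e-6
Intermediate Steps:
s(P, N) = -699 (s(P, N) = -474 - 225 = -699)
l = -185018
1/(l + s(945, -163/(-985))) = 1/(-185018 - 699) = 1/(-185717) = -1/185717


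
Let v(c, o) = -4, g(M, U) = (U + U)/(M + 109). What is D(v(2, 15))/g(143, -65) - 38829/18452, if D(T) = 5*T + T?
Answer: 7610709/171340 ≈ 44.419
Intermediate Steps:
g(M, U) = 2*U/(109 + M) (g(M, U) = (2*U)/(109 + M) = 2*U/(109 + M))
D(T) = 6*T
D(v(2, 15))/g(143, -65) - 38829/18452 = (6*(-4))/((2*(-65)/(109 + 143))) - 38829/18452 = -24/(2*(-65)/252) - 38829*1/18452 = -24/(2*(-65)*(1/252)) - 5547/2636 = -24/(-65/126) - 5547/2636 = -24*(-126/65) - 5547/2636 = 3024/65 - 5547/2636 = 7610709/171340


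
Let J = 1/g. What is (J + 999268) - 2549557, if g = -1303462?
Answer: -2020742800519/1303462 ≈ -1.5503e+6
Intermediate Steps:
J = -1/1303462 (J = 1/(-1303462) = -1/1303462 ≈ -7.6719e-7)
(J + 999268) - 2549557 = (-1/1303462 + 999268) - 2549557 = 1302507865815/1303462 - 2549557 = -2020742800519/1303462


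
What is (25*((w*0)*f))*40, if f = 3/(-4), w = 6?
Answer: 0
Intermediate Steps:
f = -3/4 (f = 3*(-1/4) = -3/4 ≈ -0.75000)
(25*((w*0)*f))*40 = (25*((6*0)*(-3/4)))*40 = (25*(0*(-3/4)))*40 = (25*0)*40 = 0*40 = 0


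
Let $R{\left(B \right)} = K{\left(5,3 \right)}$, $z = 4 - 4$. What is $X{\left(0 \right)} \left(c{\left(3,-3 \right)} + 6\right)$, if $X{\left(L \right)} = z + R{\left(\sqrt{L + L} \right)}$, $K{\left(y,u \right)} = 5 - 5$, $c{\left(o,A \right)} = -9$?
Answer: $0$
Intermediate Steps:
$z = 0$ ($z = 4 - 4 = 0$)
$K{\left(y,u \right)} = 0$
$R{\left(B \right)} = 0$
$X{\left(L \right)} = 0$ ($X{\left(L \right)} = 0 + 0 = 0$)
$X{\left(0 \right)} \left(c{\left(3,-3 \right)} + 6\right) = 0 \left(-9 + 6\right) = 0 \left(-3\right) = 0$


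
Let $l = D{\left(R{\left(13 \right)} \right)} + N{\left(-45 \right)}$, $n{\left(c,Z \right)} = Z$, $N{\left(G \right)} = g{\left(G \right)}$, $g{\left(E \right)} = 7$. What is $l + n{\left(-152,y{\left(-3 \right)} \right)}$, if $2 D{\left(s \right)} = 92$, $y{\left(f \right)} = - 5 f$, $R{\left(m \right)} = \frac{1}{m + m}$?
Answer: $68$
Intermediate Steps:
$N{\left(G \right)} = 7$
$R{\left(m \right)} = \frac{1}{2 m}$
$D{\left(s \right)} = 46$ ($D{\left(s \right)} = \frac{1}{2} \cdot 92 = 46$)
$l = 53$ ($l = 46 + 7 = 53$)
$l + n{\left(-152,y{\left(-3 \right)} \right)} = 53 - -15 = 53 + 15 = 68$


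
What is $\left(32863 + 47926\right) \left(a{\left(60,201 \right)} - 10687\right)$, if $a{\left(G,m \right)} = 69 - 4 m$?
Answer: $-922771958$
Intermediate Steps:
$a{\left(G,m \right)} = 69 - 4 m$
$\left(32863 + 47926\right) \left(a{\left(60,201 \right)} - 10687\right) = \left(32863 + 47926\right) \left(\left(69 - 804\right) - 10687\right) = 80789 \left(\left(69 - 804\right) - 10687\right) = 80789 \left(-735 - 10687\right) = 80789 \left(-11422\right) = -922771958$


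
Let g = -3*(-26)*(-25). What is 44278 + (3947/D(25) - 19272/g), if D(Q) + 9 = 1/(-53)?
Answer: 6812135561/155350 ≈ 43850.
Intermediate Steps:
D(Q) = -478/53 (D(Q) = -9 + 1/(-53) = -9 + 1*(-1/53) = -9 - 1/53 = -478/53)
g = -1950 (g = 78*(-25) = -1950)
44278 + (3947/D(25) - 19272/g) = 44278 + (3947/(-478/53) - 19272/(-1950)) = 44278 + (3947*(-53/478) - 19272*(-1/1950)) = 44278 + (-209191/478 + 3212/325) = 44278 - 66451739/155350 = 6812135561/155350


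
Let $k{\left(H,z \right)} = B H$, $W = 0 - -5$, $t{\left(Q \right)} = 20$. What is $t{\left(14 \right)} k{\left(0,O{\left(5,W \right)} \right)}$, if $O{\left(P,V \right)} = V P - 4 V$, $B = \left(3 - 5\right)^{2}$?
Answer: $0$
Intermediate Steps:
$W = 5$ ($W = 0 + 5 = 5$)
$B = 4$ ($B = \left(-2\right)^{2} = 4$)
$O{\left(P,V \right)} = - 4 V + P V$ ($O{\left(P,V \right)} = P V - 4 V = - 4 V + P V$)
$k{\left(H,z \right)} = 4 H$
$t{\left(14 \right)} k{\left(0,O{\left(5,W \right)} \right)} = 20 \cdot 4 \cdot 0 = 20 \cdot 0 = 0$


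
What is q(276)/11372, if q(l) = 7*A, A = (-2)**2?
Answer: 7/2843 ≈ 0.0024622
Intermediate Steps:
A = 4
q(l) = 28 (q(l) = 7*4 = 28)
q(276)/11372 = 28/11372 = 28*(1/11372) = 7/2843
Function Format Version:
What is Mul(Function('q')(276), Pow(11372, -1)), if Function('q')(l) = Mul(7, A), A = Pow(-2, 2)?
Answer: Rational(7, 2843) ≈ 0.0024622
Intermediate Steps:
A = 4
Function('q')(l) = 28 (Function('q')(l) = Mul(7, 4) = 28)
Mul(Function('q')(276), Pow(11372, -1)) = Mul(28, Pow(11372, -1)) = Mul(28, Rational(1, 11372)) = Rational(7, 2843)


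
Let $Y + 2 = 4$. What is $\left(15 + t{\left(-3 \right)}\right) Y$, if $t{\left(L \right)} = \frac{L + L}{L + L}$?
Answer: $32$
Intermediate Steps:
$Y = 2$ ($Y = -2 + 4 = 2$)
$t{\left(L \right)} = 1$ ($t{\left(L \right)} = \frac{2 L}{2 L} = 2 L \frac{1}{2 L} = 1$)
$\left(15 + t{\left(-3 \right)}\right) Y = \left(15 + 1\right) 2 = 16 \cdot 2 = 32$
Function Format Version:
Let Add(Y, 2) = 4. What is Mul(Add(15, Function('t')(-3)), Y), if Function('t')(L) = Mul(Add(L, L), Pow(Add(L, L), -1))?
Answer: 32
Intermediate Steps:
Y = 2 (Y = Add(-2, 4) = 2)
Function('t')(L) = 1 (Function('t')(L) = Mul(Mul(2, L), Pow(Mul(2, L), -1)) = Mul(Mul(2, L), Mul(Rational(1, 2), Pow(L, -1))) = 1)
Mul(Add(15, Function('t')(-3)), Y) = Mul(Add(15, 1), 2) = Mul(16, 2) = 32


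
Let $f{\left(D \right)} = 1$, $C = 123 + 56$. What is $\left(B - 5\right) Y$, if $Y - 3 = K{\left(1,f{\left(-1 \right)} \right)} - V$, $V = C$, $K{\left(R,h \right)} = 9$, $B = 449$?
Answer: $-74148$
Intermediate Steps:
$C = 179$
$V = 179$
$Y = -167$ ($Y = 3 + \left(9 - 179\right) = 3 - 170 = -167$)
$\left(B - 5\right) Y = \left(449 - 5\right) \left(-167\right) = 444 \left(-167\right) = -74148$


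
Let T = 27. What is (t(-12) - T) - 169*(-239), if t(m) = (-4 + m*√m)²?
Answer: 38652 + 192*I*√3 ≈ 38652.0 + 332.55*I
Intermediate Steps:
t(m) = (-4 + m^(3/2))²
(t(-12) - T) - 169*(-239) = ((-4 + (-12)^(3/2))² - 1*27) - 169*(-239) = ((-4 - 24*I*√3)² - 27) + 40391 = (-27 + (-4 - 24*I*√3)²) + 40391 = 40364 + (-4 - 24*I*√3)²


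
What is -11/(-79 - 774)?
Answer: 11/853 ≈ 0.012896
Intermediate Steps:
-11/(-79 - 774) = -11/(-853) = -11*(-1/853) = 11/853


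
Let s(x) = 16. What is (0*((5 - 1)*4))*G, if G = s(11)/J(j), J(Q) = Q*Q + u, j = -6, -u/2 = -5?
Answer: 0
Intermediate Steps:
u = 10 (u = -2*(-5) = 10)
J(Q) = 10 + Q² (J(Q) = Q*Q + 10 = Q² + 10 = 10 + Q²)
G = 8/23 (G = 16/(10 + (-6)²) = 16/(10 + 36) = 16/46 = 16*(1/46) = 8/23 ≈ 0.34783)
(0*((5 - 1)*4))*G = (0*((5 - 1)*4))*(8/23) = (0*(4*4))*(8/23) = (0*16)*(8/23) = 0*(8/23) = 0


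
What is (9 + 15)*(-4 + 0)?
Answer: -96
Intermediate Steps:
(9 + 15)*(-4 + 0) = 24*(-4) = -96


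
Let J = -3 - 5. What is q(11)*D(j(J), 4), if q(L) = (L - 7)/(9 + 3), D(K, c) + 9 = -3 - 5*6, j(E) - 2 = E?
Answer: -14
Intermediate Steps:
J = -8
j(E) = 2 + E
D(K, c) = -42 (D(K, c) = -9 + (-3 - 5*6) = -9 + (-3 - 30) = -9 - 33 = -42)
q(L) = -7/12 + L/12 (q(L) = (-7 + L)/12 = (-7 + L)*(1/12) = -7/12 + L/12)
q(11)*D(j(J), 4) = (-7/12 + (1/12)*11)*(-42) = (-7/12 + 11/12)*(-42) = (1/3)*(-42) = -14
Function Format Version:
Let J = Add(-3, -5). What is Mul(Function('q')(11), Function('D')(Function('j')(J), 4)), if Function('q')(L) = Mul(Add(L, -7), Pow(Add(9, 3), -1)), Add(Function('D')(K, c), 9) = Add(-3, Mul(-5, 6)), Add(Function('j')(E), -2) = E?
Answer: -14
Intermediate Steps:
J = -8
Function('j')(E) = Add(2, E)
Function('D')(K, c) = -42 (Function('D')(K, c) = Add(-9, Add(-3, Mul(-5, 6))) = Add(-9, Add(-3, -30)) = Add(-9, -33) = -42)
Function('q')(L) = Add(Rational(-7, 12), Mul(Rational(1, 12), L)) (Function('q')(L) = Mul(Add(-7, L), Pow(12, -1)) = Mul(Add(-7, L), Rational(1, 12)) = Add(Rational(-7, 12), Mul(Rational(1, 12), L)))
Mul(Function('q')(11), Function('D')(Function('j')(J), 4)) = Mul(Add(Rational(-7, 12), Mul(Rational(1, 12), 11)), -42) = Mul(Add(Rational(-7, 12), Rational(11, 12)), -42) = Mul(Rational(1, 3), -42) = -14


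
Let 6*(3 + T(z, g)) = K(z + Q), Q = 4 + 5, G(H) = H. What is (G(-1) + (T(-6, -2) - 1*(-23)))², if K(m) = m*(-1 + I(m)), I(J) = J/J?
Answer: 361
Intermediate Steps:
I(J) = 1
Q = 9
K(m) = 0 (K(m) = m*(-1 + 1) = m*0 = 0)
T(z, g) = -3 (T(z, g) = -3 + (⅙)*0 = -3 + 0 = -3)
(G(-1) + (T(-6, -2) - 1*(-23)))² = (-1 + (-3 - 1*(-23)))² = (-1 + (-3 + 23))² = (-1 + 20)² = 19² = 361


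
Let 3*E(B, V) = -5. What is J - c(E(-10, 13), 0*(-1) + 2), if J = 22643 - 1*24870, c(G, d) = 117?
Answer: -2344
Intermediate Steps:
E(B, V) = -5/3 (E(B, V) = (1/3)*(-5) = -5/3)
J = -2227 (J = 22643 - 24870 = -2227)
J - c(E(-10, 13), 0*(-1) + 2) = -2227 - 1*117 = -2227 - 117 = -2344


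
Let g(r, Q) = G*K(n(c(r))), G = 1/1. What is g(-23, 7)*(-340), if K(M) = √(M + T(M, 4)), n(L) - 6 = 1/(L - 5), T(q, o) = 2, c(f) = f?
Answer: -170*√1561/7 ≈ -959.52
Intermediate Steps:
n(L) = 6 + 1/(-5 + L) (n(L) = 6 + 1/(L - 5) = 6 + 1/(-5 + L))
K(M) = √(2 + M) (K(M) = √(M + 2) = √(2 + M))
G = 1
g(r, Q) = √(2 + (-29 + 6*r)/(-5 + r)) (g(r, Q) = 1*√(2 + (-29 + 6*r)/(-5 + r)) = √(2 + (-29 + 6*r)/(-5 + r)))
g(-23, 7)*(-340) = √((-39 + 8*(-23))/(-5 - 23))*(-340) = √((-39 - 184)/(-28))*(-340) = √(-1/28*(-223))*(-340) = √(223/28)*(-340) = (√1561/14)*(-340) = -170*√1561/7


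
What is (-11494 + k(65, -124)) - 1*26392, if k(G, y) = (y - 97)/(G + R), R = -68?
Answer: -113437/3 ≈ -37812.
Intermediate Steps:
k(G, y) = (-97 + y)/(-68 + G) (k(G, y) = (y - 97)/(G - 68) = (-97 + y)/(-68 + G))
(-11494 + k(65, -124)) - 1*26392 = (-11494 + (-97 - 124)/(-68 + 65)) - 1*26392 = (-11494 - 221/(-3)) - 26392 = (-11494 - ⅓*(-221)) - 26392 = (-11494 + 221/3) - 26392 = -34261/3 - 26392 = -113437/3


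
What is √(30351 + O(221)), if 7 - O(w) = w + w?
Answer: 6*√831 ≈ 172.96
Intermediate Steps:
O(w) = 7 - 2*w (O(w) = 7 - (w + w) = 7 - 2*w)
√(30351 + O(221)) = √(30351 + (7 - 2*221)) = √(30351 + (7 - 442)) = √(30351 - 435) = √29916 = 6*√831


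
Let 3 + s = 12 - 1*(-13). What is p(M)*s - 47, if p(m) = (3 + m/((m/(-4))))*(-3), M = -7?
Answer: 19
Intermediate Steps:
s = 22 (s = -3 + (12 - 1*(-13)) = -3 + (12 + 13) = -3 + 25 = 22)
p(m) = 3 (p(m) = (3 + m/((m*(-¼))))*(-3) = (3 + m/((-m/4)))*(-3) = (3 + m*(-4/m))*(-3) = (3 - 4)*(-3) = -1*(-3) = 3)
p(M)*s - 47 = 3*22 - 47 = 66 - 47 = 19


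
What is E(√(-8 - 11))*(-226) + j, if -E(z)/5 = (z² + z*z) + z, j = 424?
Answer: -42516 + 1130*I*√19 ≈ -42516.0 + 4925.6*I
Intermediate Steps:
E(z) = -10*z² - 5*z (E(z) = -5*((z² + z*z) + z) = -5*((z² + z²) + z) = -5*(2*z² + z) = -5*(z + 2*z²) = -10*z² - 5*z)
E(√(-8 - 11))*(-226) + j = -5*√(-8 - 11)*(1 + 2*√(-8 - 11))*(-226) + 424 = -5*√(-19)*(1 + 2*√(-19))*(-226) + 424 = -5*I*√19*(1 + 2*(I*√19))*(-226) + 424 = -5*I*√19*(1 + 2*I*√19)*(-226) + 424 = 1130*I*√19*(1 + 2*I*√19) + 424 = 424 + 1130*I*√19*(1 + 2*I*√19)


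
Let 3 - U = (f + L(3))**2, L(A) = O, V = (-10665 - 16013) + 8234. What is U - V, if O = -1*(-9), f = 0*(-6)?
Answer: 18366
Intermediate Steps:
f = 0
O = 9
V = -18444 (V = -26678 + 8234 = -18444)
L(A) = 9
U = -78 (U = 3 - (0 + 9)**2 = 3 - 1*9**2 = 3 - 1*81 = 3 - 81 = -78)
U - V = -78 - 1*(-18444) = -78 + 18444 = 18366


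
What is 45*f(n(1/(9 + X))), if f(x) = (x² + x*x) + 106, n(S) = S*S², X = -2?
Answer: 561185820/117649 ≈ 4770.0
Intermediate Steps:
n(S) = S³
f(x) = 106 + 2*x² (f(x) = (x² + x²) + 106 = 2*x² + 106 = 106 + 2*x²)
45*f(n(1/(9 + X))) = 45*(106 + 2*((1/(9 - 2))³)²) = 45*(106 + 2*((1/7)³)²) = 45*(106 + 2*((⅐)³)²) = 45*(106 + 2*(1/343)²) = 45*(106 + 2*(1/117649)) = 45*(106 + 2/117649) = 45*(12470796/117649) = 561185820/117649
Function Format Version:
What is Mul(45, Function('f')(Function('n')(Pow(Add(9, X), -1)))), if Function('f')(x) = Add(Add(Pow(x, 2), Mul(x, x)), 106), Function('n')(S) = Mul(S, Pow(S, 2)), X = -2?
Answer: Rational(561185820, 117649) ≈ 4770.0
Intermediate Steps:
Function('n')(S) = Pow(S, 3)
Function('f')(x) = Add(106, Mul(2, Pow(x, 2))) (Function('f')(x) = Add(Add(Pow(x, 2), Pow(x, 2)), 106) = Add(Mul(2, Pow(x, 2)), 106) = Add(106, Mul(2, Pow(x, 2))))
Mul(45, Function('f')(Function('n')(Pow(Add(9, X), -1)))) = Mul(45, Add(106, Mul(2, Pow(Pow(Pow(Add(9, -2), -1), 3), 2)))) = Mul(45, Add(106, Mul(2, Pow(Pow(Pow(7, -1), 3), 2)))) = Mul(45, Add(106, Mul(2, Pow(Pow(Rational(1, 7), 3), 2)))) = Mul(45, Add(106, Mul(2, Pow(Rational(1, 343), 2)))) = Mul(45, Add(106, Mul(2, Rational(1, 117649)))) = Mul(45, Add(106, Rational(2, 117649))) = Mul(45, Rational(12470796, 117649)) = Rational(561185820, 117649)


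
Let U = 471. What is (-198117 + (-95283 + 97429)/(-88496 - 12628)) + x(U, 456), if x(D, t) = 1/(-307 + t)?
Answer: -1492561680661/7533738 ≈ -1.9812e+5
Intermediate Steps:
(-198117 + (-95283 + 97429)/(-88496 - 12628)) + x(U, 456) = (-198117 + (-95283 + 97429)/(-88496 - 12628)) + 1/(-307 + 456) = (-198117 + 2146/(-101124)) + 1/149 = (-198117 + 2146*(-1/101124)) + 1/149 = (-198117 - 1073/50562) + 1/149 = -10017192827/50562 + 1/149 = -1492561680661/7533738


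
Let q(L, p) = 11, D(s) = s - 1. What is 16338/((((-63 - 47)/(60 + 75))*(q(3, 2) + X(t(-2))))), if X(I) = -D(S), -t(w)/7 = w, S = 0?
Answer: -73521/44 ≈ -1670.9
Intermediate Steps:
t(w) = -7*w
D(s) = -1 + s
X(I) = 1 (X(I) = -(-1 + 0) = -1*(-1) = 1)
16338/((((-63 - 47)/(60 + 75))*(q(3, 2) + X(t(-2))))) = 16338/((((-63 - 47)/(60 + 75))*(11 + 1))) = 16338/((-110/135*12)) = 16338/((-110*1/135*12)) = 16338/((-22/27*12)) = 16338/(-88/9) = 16338*(-9/88) = -73521/44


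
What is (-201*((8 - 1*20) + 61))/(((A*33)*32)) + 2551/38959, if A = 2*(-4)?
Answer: 135086013/109708544 ≈ 1.2313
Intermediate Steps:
A = -8
(-201*((8 - 1*20) + 61))/(((A*33)*32)) + 2551/38959 = (-201*((8 - 1*20) + 61))/((-8*33*32)) + 2551/38959 = (-201*((8 - 20) + 61))/((-264*32)) + 2551*(1/38959) = -201*(-12 + 61)/(-8448) + 2551/38959 = -201*49*(-1/8448) + 2551/38959 = -9849*(-1/8448) + 2551/38959 = 3283/2816 + 2551/38959 = 135086013/109708544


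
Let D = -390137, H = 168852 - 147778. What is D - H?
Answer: -411211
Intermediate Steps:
H = 21074
D - H = -390137 - 1*21074 = -390137 - 21074 = -411211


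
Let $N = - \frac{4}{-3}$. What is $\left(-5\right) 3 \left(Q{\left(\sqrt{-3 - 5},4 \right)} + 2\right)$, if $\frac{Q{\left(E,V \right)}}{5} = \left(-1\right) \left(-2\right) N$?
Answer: $-230$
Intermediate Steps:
$N = \frac{4}{3}$ ($N = \left(-4\right) \left(- \frac{1}{3}\right) = \frac{4}{3} \approx 1.3333$)
$Q{\left(E,V \right)} = \frac{40}{3}$ ($Q{\left(E,V \right)} = 5 \left(-1\right) \left(-2\right) \frac{4}{3} = 5 \cdot 2 \cdot \frac{4}{3} = 5 \cdot \frac{8}{3} = \frac{40}{3}$)
$\left(-5\right) 3 \left(Q{\left(\sqrt{-3 - 5},4 \right)} + 2\right) = \left(-5\right) 3 \left(\frac{40}{3} + 2\right) = \left(-15\right) \frac{46}{3} = -230$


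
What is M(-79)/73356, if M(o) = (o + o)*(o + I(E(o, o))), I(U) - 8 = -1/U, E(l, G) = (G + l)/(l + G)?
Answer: 948/6113 ≈ 0.15508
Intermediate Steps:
E(l, G) = 1 (E(l, G) = (G + l)/(G + l) = 1)
I(U) = 8 - 1/U
M(o) = 2*o*(7 + o) (M(o) = (o + o)*(o + (8 - 1/1)) = (2*o)*(o + (8 - 1*1)) = (2*o)*(o + (8 - 1)) = (2*o)*(o + 7) = (2*o)*(7 + o) = 2*o*(7 + o))
M(-79)/73356 = (2*(-79)*(7 - 79))/73356 = (2*(-79)*(-72))*(1/73356) = 11376*(1/73356) = 948/6113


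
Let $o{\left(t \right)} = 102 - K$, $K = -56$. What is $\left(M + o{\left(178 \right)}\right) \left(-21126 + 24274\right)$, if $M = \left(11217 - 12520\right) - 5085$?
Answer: $-19612040$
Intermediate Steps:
$M = -6388$ ($M = -1303 - 5085 = -6388$)
$o{\left(t \right)} = 158$ ($o{\left(t \right)} = 102 - -56 = 102 + 56 = 158$)
$\left(M + o{\left(178 \right)}\right) \left(-21126 + 24274\right) = \left(-6388 + 158\right) \left(-21126 + 24274\right) = \left(-6230\right) 3148 = -19612040$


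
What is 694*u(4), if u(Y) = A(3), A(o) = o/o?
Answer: 694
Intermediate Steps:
A(o) = 1
u(Y) = 1
694*u(4) = 694*1 = 694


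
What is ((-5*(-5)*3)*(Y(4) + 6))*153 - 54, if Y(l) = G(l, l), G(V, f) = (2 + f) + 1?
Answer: 149121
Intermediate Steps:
G(V, f) = 3 + f
Y(l) = 3 + l
((-5*(-5)*3)*(Y(4) + 6))*153 - 54 = ((-5*(-5)*3)*((3 + 4) + 6))*153 - 54 = ((25*3)*(7 + 6))*153 - 54 = (75*13)*153 - 54 = 975*153 - 54 = 149175 - 54 = 149121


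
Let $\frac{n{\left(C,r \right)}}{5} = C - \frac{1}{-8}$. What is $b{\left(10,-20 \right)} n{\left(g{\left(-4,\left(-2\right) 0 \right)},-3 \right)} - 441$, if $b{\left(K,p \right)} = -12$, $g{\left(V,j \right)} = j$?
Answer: $- \frac{897}{2} \approx -448.5$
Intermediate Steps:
$n{\left(C,r \right)} = \frac{5}{8} + 5 C$ ($n{\left(C,r \right)} = 5 \left(C - \frac{1}{-8}\right) = 5 \left(C - - \frac{1}{8}\right) = 5 \left(C + \frac{1}{8}\right) = 5 \left(\frac{1}{8} + C\right) = \frac{5}{8} + 5 C$)
$b{\left(10,-20 \right)} n{\left(g{\left(-4,\left(-2\right) 0 \right)},-3 \right)} - 441 = - 12 \left(\frac{5}{8} + 5 \left(\left(-2\right) 0\right)\right) - 441 = - 12 \left(\frac{5}{8} + 5 \cdot 0\right) - 441 = - 12 \left(\frac{5}{8} + 0\right) - 441 = \left(-12\right) \frac{5}{8} - 441 = - \frac{15}{2} - 441 = - \frac{897}{2}$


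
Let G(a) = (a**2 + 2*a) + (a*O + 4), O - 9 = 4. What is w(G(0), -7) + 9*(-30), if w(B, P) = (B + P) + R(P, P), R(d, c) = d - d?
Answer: -273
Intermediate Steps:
O = 13 (O = 9 + 4 = 13)
R(d, c) = 0
G(a) = 4 + a**2 + 15*a (G(a) = (a**2 + 2*a) + (a*13 + 4) = (a**2 + 2*a) + (13*a + 4) = (a**2 + 2*a) + (4 + 13*a) = 4 + a**2 + 15*a)
w(B, P) = B + P (w(B, P) = (B + P) + 0 = B + P)
w(G(0), -7) + 9*(-30) = ((4 + 0**2 + 15*0) - 7) + 9*(-30) = ((4 + 0 + 0) - 7) - 270 = (4 - 7) - 270 = -3 - 270 = -273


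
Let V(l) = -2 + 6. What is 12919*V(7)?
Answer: 51676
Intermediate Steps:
V(l) = 4
12919*V(7) = 12919*4 = 51676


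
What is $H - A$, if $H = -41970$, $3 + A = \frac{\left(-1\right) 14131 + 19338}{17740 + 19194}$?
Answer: $- \frac{1550014385}{36934} \approx -41967.0$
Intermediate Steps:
$A = - \frac{105595}{36934}$ ($A = -3 + \frac{\left(-1\right) 14131 + 19338}{17740 + 19194} = -3 + \frac{-14131 + 19338}{36934} = -3 + 5207 \cdot \frac{1}{36934} = -3 + \frac{5207}{36934} = - \frac{105595}{36934} \approx -2.859$)
$H - A = -41970 - - \frac{105595}{36934} = -41970 + \frac{105595}{36934} = - \frac{1550014385}{36934}$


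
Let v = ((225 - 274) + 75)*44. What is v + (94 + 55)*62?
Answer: 10382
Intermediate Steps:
v = 1144 (v = (-49 + 75)*44 = 26*44 = 1144)
v + (94 + 55)*62 = 1144 + (94 + 55)*62 = 1144 + 149*62 = 1144 + 9238 = 10382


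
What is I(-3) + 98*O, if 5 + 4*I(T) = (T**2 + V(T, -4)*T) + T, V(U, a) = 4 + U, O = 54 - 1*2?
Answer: 10191/2 ≈ 5095.5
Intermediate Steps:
O = 52 (O = 54 - 2 = 52)
I(T) = -5/4 + T/4 + T**2/4 + T*(4 + T)/4 (I(T) = -5/4 + ((T**2 + (4 + T)*T) + T)/4 = -5/4 + ((T**2 + T*(4 + T)) + T)/4 = -5/4 + (T + T**2 + T*(4 + T))/4 = -5/4 + (T/4 + T**2/4 + T*(4 + T)/4) = -5/4 + T/4 + T**2/4 + T*(4 + T)/4)
I(-3) + 98*O = (-5/4 + (1/2)*(-3)**2 + (5/4)*(-3)) + 98*52 = (-5/4 + (1/2)*9 - 15/4) + 5096 = (-5/4 + 9/2 - 15/4) + 5096 = -1/2 + 5096 = 10191/2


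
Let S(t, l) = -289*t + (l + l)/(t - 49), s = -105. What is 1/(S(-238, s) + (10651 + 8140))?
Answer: 41/3590523 ≈ 1.1419e-5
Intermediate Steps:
S(t, l) = -289*t + 2*l/(-49 + t) (S(t, l) = -289*t + (2*l)/(-49 + t) = -289*t + 2*l/(-49 + t))
1/(S(-238, s) + (10651 + 8140)) = 1/((-289*(-238)² + 2*(-105) + 14161*(-238))/(-49 - 238) + (10651 + 8140)) = 1/((-289*56644 - 210 - 3370318)/(-287) + 18791) = 1/(-(-16370116 - 210 - 3370318)/287 + 18791) = 1/(-1/287*(-19740644) + 18791) = 1/(2820092/41 + 18791) = 1/(3590523/41) = 41/3590523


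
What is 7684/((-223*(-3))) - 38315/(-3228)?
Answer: 16812229/719844 ≈ 23.355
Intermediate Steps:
7684/((-223*(-3))) - 38315/(-3228) = 7684/669 - 38315*(-1/3228) = 7684*(1/669) + 38315/3228 = 7684/669 + 38315/3228 = 16812229/719844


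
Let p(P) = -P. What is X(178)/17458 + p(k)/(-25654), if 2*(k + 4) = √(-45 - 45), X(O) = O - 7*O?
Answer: -6867076/111966883 + 3*I*√10/51308 ≈ -0.061331 + 0.0001849*I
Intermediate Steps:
X(O) = -6*O
k = -4 + 3*I*√10/2 (k = -4 + √(-45 - 45)/2 = -4 + √(-90)/2 = -4 + (3*I*√10)/2 = -4 + 3*I*√10/2 ≈ -4.0 + 4.7434*I)
X(178)/17458 + p(k)/(-25654) = -6*178/17458 - (-4 + 3*I*√10/2)/(-25654) = -1068*1/17458 + (4 - 3*I*√10/2)*(-1/25654) = -534/8729 + (-2/12827 + 3*I*√10/51308) = -6867076/111966883 + 3*I*√10/51308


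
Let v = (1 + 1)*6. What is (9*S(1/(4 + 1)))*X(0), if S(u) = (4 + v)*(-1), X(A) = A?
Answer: 0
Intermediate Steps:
v = 12 (v = 2*6 = 12)
S(u) = -16 (S(u) = (4 + 12)*(-1) = 16*(-1) = -16)
(9*S(1/(4 + 1)))*X(0) = (9*(-16))*0 = -144*0 = 0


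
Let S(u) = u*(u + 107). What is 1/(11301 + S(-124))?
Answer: 1/13409 ≈ 7.4577e-5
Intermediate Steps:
S(u) = u*(107 + u)
1/(11301 + S(-124)) = 1/(11301 - 124*(107 - 124)) = 1/(11301 - 124*(-17)) = 1/(11301 + 2108) = 1/13409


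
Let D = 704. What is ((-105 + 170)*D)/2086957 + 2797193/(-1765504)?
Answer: -5756832048661/3684530931328 ≈ -1.5624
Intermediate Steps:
((-105 + 170)*D)/2086957 + 2797193/(-1765504) = ((-105 + 170)*704)/2086957 + 2797193/(-1765504) = (65*704)*(1/2086957) + 2797193*(-1/1765504) = 45760*(1/2086957) - 2797193/1765504 = 45760/2086957 - 2797193/1765504 = -5756832048661/3684530931328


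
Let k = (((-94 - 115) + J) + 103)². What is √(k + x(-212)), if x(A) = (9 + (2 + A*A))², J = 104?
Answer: √2020952029 ≈ 44955.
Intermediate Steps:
k = 4 (k = (((-94 - 115) + 104) + 103)² = ((-209 + 104) + 103)² = (-105 + 103)² = (-2)² = 4)
x(A) = (11 + A²)² (x(A) = (9 + (2 + A²))² = (11 + A²)²)
√(k + x(-212)) = √(4 + (11 + (-212)²)²) = √(4 + (11 + 44944)²) = √(4 + 44955²) = √(4 + 2020952025) = √2020952029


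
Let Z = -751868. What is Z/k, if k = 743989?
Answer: -751868/743989 ≈ -1.0106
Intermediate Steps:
Z/k = -751868/743989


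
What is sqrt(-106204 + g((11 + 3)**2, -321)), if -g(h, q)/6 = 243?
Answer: I*sqrt(107662) ≈ 328.12*I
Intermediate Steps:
g(h, q) = -1458 (g(h, q) = -6*243 = -1458)
sqrt(-106204 + g((11 + 3)**2, -321)) = sqrt(-106204 - 1458) = sqrt(-107662) = I*sqrt(107662)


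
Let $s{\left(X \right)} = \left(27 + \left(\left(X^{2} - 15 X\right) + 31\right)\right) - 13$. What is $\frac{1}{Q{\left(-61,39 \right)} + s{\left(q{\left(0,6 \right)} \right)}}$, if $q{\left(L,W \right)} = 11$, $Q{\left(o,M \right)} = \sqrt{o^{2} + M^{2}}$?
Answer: $- \frac{1}{5241} + \frac{\sqrt{5242}}{5241} \approx 0.013624$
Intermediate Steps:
$Q{\left(o,M \right)} = \sqrt{M^{2} + o^{2}}$
$s{\left(X \right)} = 45 + X^{2} - 15 X$ ($s{\left(X \right)} = \left(27 + \left(31 + X^{2} - 15 X\right)\right) - 13 = \left(58 + X^{2} - 15 X\right) - 13 = 45 + X^{2} - 15 X$)
$\frac{1}{Q{\left(-61,39 \right)} + s{\left(q{\left(0,6 \right)} \right)}} = \frac{1}{\sqrt{39^{2} + \left(-61\right)^{2}} + \left(45 + 11^{2} - 165\right)} = \frac{1}{\sqrt{1521 + 3721} + \left(45 + 121 - 165\right)} = \frac{1}{\sqrt{5242} + 1} = \frac{1}{1 + \sqrt{5242}}$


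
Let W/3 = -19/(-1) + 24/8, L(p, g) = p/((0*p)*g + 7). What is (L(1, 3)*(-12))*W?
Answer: -792/7 ≈ -113.14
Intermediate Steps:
L(p, g) = p/7 (L(p, g) = p/(0*g + 7) = p/(0 + 7) = p/7)
W = 66 (W = 3*(-19/(-1) + 24/8) = 3*(-19*(-1) + 24*(⅛)) = 3*(19 + 3) = 3*22 = 66)
(L(1, 3)*(-12))*W = (((⅐)*1)*(-12))*66 = ((⅐)*(-12))*66 = -12/7*66 = -792/7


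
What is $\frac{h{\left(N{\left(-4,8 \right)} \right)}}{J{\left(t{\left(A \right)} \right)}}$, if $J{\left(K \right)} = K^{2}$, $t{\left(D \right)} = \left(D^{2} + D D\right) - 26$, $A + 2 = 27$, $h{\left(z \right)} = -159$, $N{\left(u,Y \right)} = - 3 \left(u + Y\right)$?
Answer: $- \frac{53}{499392} \approx -0.00010613$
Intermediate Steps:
$N{\left(u,Y \right)} = - 3 Y - 3 u$ ($N{\left(u,Y \right)} = - 3 \left(Y + u\right) = - 3 Y - 3 u$)
$A = 25$ ($A = -2 + 27 = 25$)
$t{\left(D \right)} = -26 + 2 D^{2}$ ($t{\left(D \right)} = \left(D^{2} + D^{2}\right) - 26 = 2 D^{2} - 26 = -26 + 2 D^{2}$)
$\frac{h{\left(N{\left(-4,8 \right)} \right)}}{J{\left(t{\left(A \right)} \right)}} = - \frac{159}{\left(-26 + 2 \cdot 25^{2}\right)^{2}} = - \frac{159}{\left(-26 + 2 \cdot 625\right)^{2}} = - \frac{159}{\left(-26 + 1250\right)^{2}} = - \frac{159}{1224^{2}} = - \frac{159}{1498176} = \left(-159\right) \frac{1}{1498176} = - \frac{53}{499392}$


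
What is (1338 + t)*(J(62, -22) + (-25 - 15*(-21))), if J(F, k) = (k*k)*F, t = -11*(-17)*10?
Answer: 97195984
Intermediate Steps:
t = 1870 (t = 187*10 = 1870)
J(F, k) = F*k**2 (J(F, k) = k**2*F = F*k**2)
(1338 + t)*(J(62, -22) + (-25 - 15*(-21))) = (1338 + 1870)*(62*(-22)**2 + (-25 - 15*(-21))) = 3208*(62*484 + (-25 + 315)) = 3208*(30008 + 290) = 3208*30298 = 97195984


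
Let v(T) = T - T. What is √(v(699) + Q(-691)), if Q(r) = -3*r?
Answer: √2073 ≈ 45.530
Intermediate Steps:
v(T) = 0
√(v(699) + Q(-691)) = √(0 - 3*(-691)) = √(0 + 2073) = √2073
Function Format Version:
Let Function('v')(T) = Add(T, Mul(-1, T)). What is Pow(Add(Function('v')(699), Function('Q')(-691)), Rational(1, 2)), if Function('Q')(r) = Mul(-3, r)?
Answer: Pow(2073, Rational(1, 2)) ≈ 45.530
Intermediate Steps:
Function('v')(T) = 0
Pow(Add(Function('v')(699), Function('Q')(-691)), Rational(1, 2)) = Pow(Add(0, Mul(-3, -691)), Rational(1, 2)) = Pow(Add(0, 2073), Rational(1, 2)) = Pow(2073, Rational(1, 2))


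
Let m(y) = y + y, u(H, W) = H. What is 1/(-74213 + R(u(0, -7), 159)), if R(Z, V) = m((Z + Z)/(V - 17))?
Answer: -1/74213 ≈ -1.3475e-5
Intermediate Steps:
m(y) = 2*y
R(Z, V) = 4*Z/(-17 + V) (R(Z, V) = 2*((Z + Z)/(V - 17)) = 2*((2*Z)/(-17 + V)) = 2*(2*Z/(-17 + V)) = 4*Z/(-17 + V))
1/(-74213 + R(u(0, -7), 159)) = 1/(-74213 + 4*0/(-17 + 159)) = 1/(-74213 + 4*0/142) = 1/(-74213 + 4*0*(1/142)) = 1/(-74213 + 0) = 1/(-74213) = -1/74213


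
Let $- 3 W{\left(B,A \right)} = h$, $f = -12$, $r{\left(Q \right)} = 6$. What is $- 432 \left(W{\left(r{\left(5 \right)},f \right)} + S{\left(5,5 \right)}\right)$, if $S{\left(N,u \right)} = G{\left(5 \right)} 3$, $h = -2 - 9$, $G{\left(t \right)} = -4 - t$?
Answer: $10080$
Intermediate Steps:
$h = -11$ ($h = -2 - 9 = -11$)
$S{\left(N,u \right)} = -27$ ($S{\left(N,u \right)} = \left(-4 - 5\right) 3 = \left(-9\right) 3 = -27$)
$W{\left(B,A \right)} = \frac{11}{3}$ ($W{\left(B,A \right)} = \left(- \frac{1}{3}\right) \left(-11\right) = \frac{11}{3}$)
$- 432 \left(W{\left(r{\left(5 \right)},f \right)} + S{\left(5,5 \right)}\right) = - 432 \left(\frac{11}{3} - 27\right) = \left(-432\right) \left(- \frac{70}{3}\right) = 10080$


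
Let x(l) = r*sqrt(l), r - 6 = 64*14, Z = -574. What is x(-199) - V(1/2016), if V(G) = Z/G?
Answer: 1157184 + 902*I*sqrt(199) ≈ 1.1572e+6 + 12724.0*I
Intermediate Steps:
r = 902 (r = 6 + 64*14 = 6 + 896 = 902)
V(G) = -574/G
x(l) = 902*sqrt(l)
x(-199) - V(1/2016) = 902*sqrt(-199) - (-574)/(1/2016) = 902*(I*sqrt(199)) - (-574)/1/2016 = 902*I*sqrt(199) - (-574)*2016 = 902*I*sqrt(199) - 1*(-1157184) = 902*I*sqrt(199) + 1157184 = 1157184 + 902*I*sqrt(199)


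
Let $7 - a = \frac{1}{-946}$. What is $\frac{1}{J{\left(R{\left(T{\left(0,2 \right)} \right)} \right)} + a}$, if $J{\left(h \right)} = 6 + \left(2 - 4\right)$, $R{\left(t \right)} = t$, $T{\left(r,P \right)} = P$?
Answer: $\frac{946}{10407} \approx 0.0909$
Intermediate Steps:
$J{\left(h \right)} = 4$ ($J{\left(h \right)} = 6 + \left(2 - 4\right) = 6 - 2 = 4$)
$a = \frac{6623}{946}$ ($a = 7 - \frac{1}{-946} = 7 - - \frac{1}{946} = 7 + \frac{1}{946} = \frac{6623}{946} \approx 7.0011$)
$\frac{1}{J{\left(R{\left(T{\left(0,2 \right)} \right)} \right)} + a} = \frac{1}{4 + \frac{6623}{946}} = \frac{1}{\frac{10407}{946}} = \frac{946}{10407}$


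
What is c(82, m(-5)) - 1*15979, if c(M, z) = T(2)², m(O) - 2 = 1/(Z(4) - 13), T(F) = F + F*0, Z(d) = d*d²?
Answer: -15975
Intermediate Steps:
Z(d) = d³
T(F) = F (T(F) = F + 0 = F)
m(O) = 103/51 (m(O) = 2 + 1/(4³ - 13) = 2 + 1/(64 - 13) = 2 + 1/51 = 103/51)
c(M, z) = 4 (c(M, z) = 2² = 4)
c(82, m(-5)) - 1*15979 = 4 - 1*15979 = 4 - 15979 = -15975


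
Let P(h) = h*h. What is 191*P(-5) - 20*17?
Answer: 4435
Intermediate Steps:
P(h) = h²
191*P(-5) - 20*17 = 191*(-5)² - 20*17 = 191*25 - 340 = 4775 - 340 = 4435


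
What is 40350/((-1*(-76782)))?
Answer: 6725/12797 ≈ 0.52551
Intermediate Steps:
40350/((-1*(-76782))) = 40350/76782 = 40350*(1/76782) = 6725/12797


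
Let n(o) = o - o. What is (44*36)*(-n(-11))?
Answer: 0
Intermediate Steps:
n(o) = 0
(44*36)*(-n(-11)) = (44*36)*(-1*0) = 1584*0 = 0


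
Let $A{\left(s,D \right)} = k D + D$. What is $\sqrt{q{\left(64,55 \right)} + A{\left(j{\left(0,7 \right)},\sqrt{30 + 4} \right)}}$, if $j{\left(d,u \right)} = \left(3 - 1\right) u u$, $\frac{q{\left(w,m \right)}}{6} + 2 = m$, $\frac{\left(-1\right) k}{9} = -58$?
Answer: $\sqrt{318 + 523 \sqrt{34}} \approx 58.031$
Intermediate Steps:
$k = 522$ ($k = \left(-9\right) \left(-58\right) = 522$)
$q{\left(w,m \right)} = -12 + 6 m$
$j{\left(d,u \right)} = 2 u^{2}$
$A{\left(s,D \right)} = 523 D$ ($A{\left(s,D \right)} = 522 D + D = 523 D$)
$\sqrt{q{\left(64,55 \right)} + A{\left(j{\left(0,7 \right)},\sqrt{30 + 4} \right)}} = \sqrt{\left(-12 + 6 \cdot 55\right) + 523 \sqrt{30 + 4}} = \sqrt{\left(-12 + 330\right) + 523 \sqrt{34}} = \sqrt{318 + 523 \sqrt{34}}$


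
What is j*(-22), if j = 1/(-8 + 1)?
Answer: 22/7 ≈ 3.1429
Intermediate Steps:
j = -1/7 (j = 1/(-7) = -1/7 ≈ -0.14286)
j*(-22) = -1/7*(-22) = 22/7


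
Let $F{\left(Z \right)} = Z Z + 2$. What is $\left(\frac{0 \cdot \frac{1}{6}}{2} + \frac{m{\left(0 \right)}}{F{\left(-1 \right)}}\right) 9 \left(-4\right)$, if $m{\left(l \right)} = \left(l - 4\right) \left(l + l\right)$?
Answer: $0$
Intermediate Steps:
$F{\left(Z \right)} = 2 + Z^{2}$ ($F{\left(Z \right)} = Z^{2} + 2 = 2 + Z^{2}$)
$m{\left(l \right)} = 2 l \left(-4 + l\right)$ ($m{\left(l \right)} = \left(-4 + l\right) 2 l = 2 l \left(-4 + l\right)$)
$\left(\frac{0 \cdot \frac{1}{6}}{2} + \frac{m{\left(0 \right)}}{F{\left(-1 \right)}}\right) 9 \left(-4\right) = \left(\frac{0 \cdot \frac{1}{6}}{2} + \frac{2 \cdot 0 \left(-4 + 0\right)}{2 + \left(-1\right)^{2}}\right) 9 \left(-4\right) = \left(0 \cdot \frac{1}{6} \cdot \frac{1}{2} + \frac{2 \cdot 0 \left(-4\right)}{2 + 1}\right) 9 \left(-4\right) = \left(0 \cdot \frac{1}{2} + \frac{0}{3}\right) 9 \left(-4\right) = \left(0 + 0 \cdot \frac{1}{3}\right) 9 \left(-4\right) = \left(0 + 0\right) 9 \left(-4\right) = 0 \cdot 9 \left(-4\right) = 0 \left(-4\right) = 0$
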